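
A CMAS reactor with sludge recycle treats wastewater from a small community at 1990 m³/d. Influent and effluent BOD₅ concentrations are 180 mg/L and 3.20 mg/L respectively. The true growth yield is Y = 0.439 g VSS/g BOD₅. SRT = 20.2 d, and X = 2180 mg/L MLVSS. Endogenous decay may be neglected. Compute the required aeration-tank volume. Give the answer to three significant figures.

V·X = Y·Q·ΔS·θ_c gives V = 0.439 × 1990 × (180 − 3.20) × 20.2 / 2180 = 1431 m³.

V ≈ 1430 m³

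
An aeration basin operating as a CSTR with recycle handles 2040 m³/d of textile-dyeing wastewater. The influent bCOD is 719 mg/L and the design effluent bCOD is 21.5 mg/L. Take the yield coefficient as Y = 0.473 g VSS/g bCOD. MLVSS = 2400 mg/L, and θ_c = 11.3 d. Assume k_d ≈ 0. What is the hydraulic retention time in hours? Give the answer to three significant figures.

τ ≈ 37.3 h

With k_d = 0 the design equation reduces to V = Y Q (S₀−S) θ_c / X = 0.473 × 2040 × (719 − 21.5) × 11.3 / 2400 = 3169 m³.
τ = V/Q = 3169/2040 = 1.553 d, or 37.28 h.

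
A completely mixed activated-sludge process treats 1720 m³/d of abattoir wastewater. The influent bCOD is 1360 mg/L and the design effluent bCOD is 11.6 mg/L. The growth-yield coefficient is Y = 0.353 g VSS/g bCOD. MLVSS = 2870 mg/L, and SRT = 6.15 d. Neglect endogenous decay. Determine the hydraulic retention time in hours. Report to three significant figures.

V·X = Y·Q·ΔS·θ_c gives V = 0.353 × 1720 × (1360 − 11.6) × 6.15 / 2870 = 1754 m³.
HRT = V/Q = 1754 m³ / 1720 m³·d⁻¹ = 1.020 d × 24 = 24.48 h.

τ ≈ 24.5 h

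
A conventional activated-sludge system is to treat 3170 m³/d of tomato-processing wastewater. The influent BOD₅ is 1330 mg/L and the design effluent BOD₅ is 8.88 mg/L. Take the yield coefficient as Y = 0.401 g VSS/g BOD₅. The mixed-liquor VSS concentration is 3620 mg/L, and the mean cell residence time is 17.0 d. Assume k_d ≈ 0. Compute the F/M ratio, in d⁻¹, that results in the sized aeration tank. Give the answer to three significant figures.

F/M ≈ 0.148 d⁻¹

Biomass mass balance (decay neglected): V·X = Y·Q·(S₀ − S)·θ_c, so V = 0.401 × 3170 × (1330 − 8.88) × 17.0 / 3620 = 7887 m³.
F/M = applied load / biomass = Q·S₀/(V·X) = 3170 × 1330 / (7887 × 3620) = 0.1477 d⁻¹.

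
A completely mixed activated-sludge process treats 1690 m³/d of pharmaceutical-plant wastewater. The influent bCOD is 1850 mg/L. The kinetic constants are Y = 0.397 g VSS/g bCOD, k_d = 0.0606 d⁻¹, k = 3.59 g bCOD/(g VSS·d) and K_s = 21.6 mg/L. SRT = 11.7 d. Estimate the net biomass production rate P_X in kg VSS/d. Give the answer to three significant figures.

P_X ≈ 725 kg VSS/d

Effluent substrate depends only on kinetics and SRT: S = K_s(1 + k_d θ_c) / [θ_c(Yk − k_d) − 1] = 21.6 × (1 + 0.0606 × 11.7) / [11.7 × (0.397 × 3.59 − 0.0606) − 1] = 36.91 / 14.97 = 2.467 mg/L.
Observed yield with endogenous decay: Y_obs = Y / (1 + k_d·θ_c) = 0.397 / (1 + 0.0606 × 11.7) = 0.397 / 1.709 = 0.2323 g VSS/g bCOD.
Substrate removed = Q·(S₀ − S) = 1690 m³/d × (1850 − 2.47) g/m³ = 3.12×10^6 g/d = 3122 kg/d.
P_X = Y_obs · Q(S₀ − S) = 0.2323 × 3122 = 725.3 kg VSS/d.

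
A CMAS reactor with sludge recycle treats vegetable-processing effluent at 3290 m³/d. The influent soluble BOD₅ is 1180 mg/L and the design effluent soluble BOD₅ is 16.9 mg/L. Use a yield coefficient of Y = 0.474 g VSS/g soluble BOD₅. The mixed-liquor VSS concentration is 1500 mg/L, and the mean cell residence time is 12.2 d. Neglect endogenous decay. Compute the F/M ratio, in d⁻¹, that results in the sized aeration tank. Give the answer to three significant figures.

F/M ≈ 0.175 d⁻¹

With k_d = 0 the design equation reduces to V = Y Q (S₀−S) θ_c / X = 0.474 × 3290 × (1180 − 16.9) × 12.2 / 1500 = 14752 m³.
F/M = Q·S₀ / (V·X) = 3290 × 1180 / (14752 × 1500) = 0.1754 g soluble BOD₅·(g VSS·d)⁻¹.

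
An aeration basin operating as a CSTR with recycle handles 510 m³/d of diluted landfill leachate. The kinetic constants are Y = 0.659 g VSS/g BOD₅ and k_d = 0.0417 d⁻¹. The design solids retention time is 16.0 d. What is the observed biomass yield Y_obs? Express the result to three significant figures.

Y_obs ≈ 0.395 g VSS/g BOD₅

The observed yield is Y_obs = Y/(1 + k_d·θ_c) = 0.659 / (1 + 0.0417 × 16.0) = 0.659 / 1.667 = 0.3953 g VSS per g BOD₅ removed.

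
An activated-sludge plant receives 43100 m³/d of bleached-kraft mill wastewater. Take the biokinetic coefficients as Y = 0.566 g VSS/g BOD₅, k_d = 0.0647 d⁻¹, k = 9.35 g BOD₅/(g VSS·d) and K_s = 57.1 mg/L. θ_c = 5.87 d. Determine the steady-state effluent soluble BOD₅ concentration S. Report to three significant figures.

S ≈ 2.65 mg/L

From the Monod/SRT balance for a CMAS, S = K_s·(1+k_d θ_c)/[θ_c·(Y k − k_d) − 1] = 57.1 × (1 + 0.0647 × 5.87) / [5.87 × (0.566 × 9.35 − 0.0647) − 1] = 78.79 / 29.68 = 2.654 mg/L.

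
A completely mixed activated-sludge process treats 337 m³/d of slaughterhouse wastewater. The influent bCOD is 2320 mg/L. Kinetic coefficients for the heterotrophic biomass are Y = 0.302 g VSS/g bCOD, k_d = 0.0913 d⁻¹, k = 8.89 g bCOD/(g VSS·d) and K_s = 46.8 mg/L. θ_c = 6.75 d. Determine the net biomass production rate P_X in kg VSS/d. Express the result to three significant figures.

P_X ≈ 146 kg VSS/d

From the Monod/SRT balance for a CMAS, S = K_s·(1+k_d θ_c)/[θ_c·(Y k − k_d) − 1] = 46.8 × (1 + 0.0913 × 6.75) / [6.75 × (0.302 × 8.89 − 0.0913) − 1] = 75.64 / 16.51 = 4.583 mg/L.
Observed yield with endogenous decay: Y_obs = Y / (1 + k_d·θ_c) = 0.302 / (1 + 0.0913 × 6.75) = 0.302 / 1.616 = 0.1868 g VSS/g bCOD.
Mass of bCOD removed per day: Q(S₀ − S) = 337 × 2315 g/m³ = 780.3 kg/d.
Net biomass production P_X = Y_obs × Q·(S₀ − S) = 0.1868 × 780.3 = 145.8 kg VSS/d.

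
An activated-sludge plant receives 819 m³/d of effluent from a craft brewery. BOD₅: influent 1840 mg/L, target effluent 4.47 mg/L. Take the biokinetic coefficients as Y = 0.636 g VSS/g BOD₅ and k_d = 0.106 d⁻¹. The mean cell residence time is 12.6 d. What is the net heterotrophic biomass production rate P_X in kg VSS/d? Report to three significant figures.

P_X ≈ 409 kg VSS/d

Y_obs = Y / (1 + k_d θ_c) = 0.636 / (1 + 0.106 × 12.6) = 0.636 / 2.336 = 0.2723.
ΔS = 1840 − 4.47 = 1836 mg/L, so the substrate removal rate is 819 × 1836/1000 = 1503 kg BOD₅/d.
Biomass produced: P_X = Y_obs·Q·ΔS = 0.2723 × 1503 ≈ 409.4 kg VSS/d.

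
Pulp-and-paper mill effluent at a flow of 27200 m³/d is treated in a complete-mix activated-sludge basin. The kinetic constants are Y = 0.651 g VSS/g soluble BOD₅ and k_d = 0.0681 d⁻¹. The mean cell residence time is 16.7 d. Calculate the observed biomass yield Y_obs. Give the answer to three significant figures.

Y_obs ≈ 0.305 g VSS/g soluble BOD₅

Y_obs = Y / (1 + k_d θ_c) = 0.651 / (1 + 0.0681 × 16.7) = 0.651 / 2.137 = 0.3046.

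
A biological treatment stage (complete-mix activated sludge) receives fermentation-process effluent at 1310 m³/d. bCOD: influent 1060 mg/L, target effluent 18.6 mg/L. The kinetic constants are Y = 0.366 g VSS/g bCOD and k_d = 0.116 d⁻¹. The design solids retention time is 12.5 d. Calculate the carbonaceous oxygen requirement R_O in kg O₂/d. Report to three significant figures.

Observed yield with endogenous decay: Y_obs = Y / (1 + k_d·θ_c) = 0.366 / (1 + 0.116 × 12.5) = 0.366 / 2.450 = 0.1494 g VSS/g bCOD.
Substrate removed = Q·(S₀ − S) = 1310 m³/d × (1060 − 18.6) g/m³ = 1.36×10^6 g/d = 1364 kg/d.
Net sludge production P_X = 0.1494 × 1364 = 203.8 kg VSS/d.
R_O = Q·(S₀ − S) − 1.42·P_X = 1364 − 1.42 × 203.8 = 1075 kg O₂/d.

R_O ≈ 1070 kg O₂/d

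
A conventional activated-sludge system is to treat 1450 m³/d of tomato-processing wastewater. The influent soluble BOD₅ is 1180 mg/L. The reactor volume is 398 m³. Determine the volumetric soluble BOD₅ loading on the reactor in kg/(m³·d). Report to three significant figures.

L_v = Q S₀ / V = 1450 × 1180 × 10⁻³ / 398.0 = 4.299 kg/(m³·d).

L_v ≈ 4.30 kg soluble BOD₅/(m³·d)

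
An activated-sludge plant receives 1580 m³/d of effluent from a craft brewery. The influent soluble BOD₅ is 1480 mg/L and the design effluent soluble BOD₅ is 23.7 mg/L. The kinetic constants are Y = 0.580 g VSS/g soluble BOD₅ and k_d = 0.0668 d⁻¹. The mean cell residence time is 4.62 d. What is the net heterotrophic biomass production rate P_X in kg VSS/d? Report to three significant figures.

P_X ≈ 1020 kg VSS/d

The observed yield is Y_obs = Y/(1 + k_d·θ_c) = 0.580 / (1 + 0.0668 × 4.62) = 0.580 / 1.309 = 0.4432 g VSS per g soluble BOD₅ removed.
Substrate removed = Q·(S₀ − S) = 1580 m³/d × (1480 − 23.7) g/m³ = 2.3×10^6 g/d = 2301 kg/d.
Net biomass production P_X = Y_obs × Q·(S₀ − S) = 0.4432 × 2301 = 1020 kg VSS/d.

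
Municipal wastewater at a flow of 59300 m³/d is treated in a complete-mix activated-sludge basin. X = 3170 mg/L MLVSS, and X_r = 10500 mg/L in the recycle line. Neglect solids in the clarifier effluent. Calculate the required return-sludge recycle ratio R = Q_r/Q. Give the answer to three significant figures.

R = Q_r/Q = X/(X_r − X) = 3170 / (10500 − 3170) = 0.4325.

R ≈ 0.432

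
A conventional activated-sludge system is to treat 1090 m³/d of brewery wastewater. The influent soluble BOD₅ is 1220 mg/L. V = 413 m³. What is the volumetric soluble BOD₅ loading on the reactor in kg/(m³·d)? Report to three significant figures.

Applied soluble BOD₅ load per unit volume = Q·S₀/V = (1090 × 1220/1000)/413.0 = 3.220 kg soluble BOD₅·m⁻³·d⁻¹.

L_v ≈ 3.22 kg soluble BOD₅/(m³·d)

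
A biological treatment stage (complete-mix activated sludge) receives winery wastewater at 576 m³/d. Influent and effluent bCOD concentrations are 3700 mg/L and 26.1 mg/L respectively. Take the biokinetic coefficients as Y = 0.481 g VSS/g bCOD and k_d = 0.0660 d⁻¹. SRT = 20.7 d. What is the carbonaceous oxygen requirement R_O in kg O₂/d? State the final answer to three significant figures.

R_O ≈ 1510 kg O₂/d

Y_obs = Y / (1 + k_d θ_c) = 0.481 / (1 + 0.0660 × 20.7) = 0.481 / 2.366 = 0.2033.
Mass of bCOD removed per day: Q(S₀ − S) = 576 × 3674 g/m³ = 2116 kg/d.
Biomass synthesised: P_X = Y_obs × 2116 = 430.2 kg VSS/d.
Carbonaceous O₂ demand = substrate oxidised − cell-mass equivalent = 2116 − 1.42 × 430.2 = 1505 kg O₂/d.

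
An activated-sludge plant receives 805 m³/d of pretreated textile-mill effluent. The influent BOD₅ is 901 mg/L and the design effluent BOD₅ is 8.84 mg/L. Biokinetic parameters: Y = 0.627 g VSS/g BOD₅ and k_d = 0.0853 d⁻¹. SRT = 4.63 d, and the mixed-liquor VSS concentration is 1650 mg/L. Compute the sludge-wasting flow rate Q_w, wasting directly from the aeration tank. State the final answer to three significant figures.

From the SRT design equation V = Y Q (S₀−S) θ_c / [X (1 + k_d θ_c)] = 0.627 × 805 × (901 − 8.84) × 4.63 / [1650 × (1 + 0.0853 × 4.63)] = 2.08×10^6 / 2302 = 905.8 m³.
For wasting at MLVSS concentration, Q_w = V/θ_c = 905.8/4.63 = 195.6 m³/d.

Q_w ≈ 196 m³/d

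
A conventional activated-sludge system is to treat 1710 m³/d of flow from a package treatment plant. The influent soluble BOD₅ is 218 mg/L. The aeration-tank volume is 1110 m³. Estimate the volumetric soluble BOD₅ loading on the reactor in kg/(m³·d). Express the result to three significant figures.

Volumetric loading L_v = Q·S₀ / V = 1710 × 218 g/m³ / 1110 m³ = 335.8 g/(m³·d) = 0.3358 kg soluble BOD₅/(m³·d).

L_v ≈ 0.336 kg soluble BOD₅/(m³·d)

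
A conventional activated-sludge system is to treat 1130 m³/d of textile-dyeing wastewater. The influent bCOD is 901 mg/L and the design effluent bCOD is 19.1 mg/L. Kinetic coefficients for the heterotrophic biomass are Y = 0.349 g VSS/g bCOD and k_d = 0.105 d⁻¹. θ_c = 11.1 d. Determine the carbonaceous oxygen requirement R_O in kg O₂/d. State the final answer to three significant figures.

Y_obs = Y / (1 + k_d θ_c) = 0.349 / (1 + 0.105 × 11.1) = 0.349 / 2.165 = 0.1612.
Mass of bCOD removed per day: Q(S₀ − S) = 1130 × 881.9 g/m³ = 996.5 kg/d.
P_X = Y_obs·Q·(S₀ − S) = 0.1612 × 996.5 = 160.6 kg VSS/d.
R_O = Q·ΔS − 1.42 P_X = 996.5 − 228.1 = 768.5 kg O₂/d.

R_O ≈ 768 kg O₂/d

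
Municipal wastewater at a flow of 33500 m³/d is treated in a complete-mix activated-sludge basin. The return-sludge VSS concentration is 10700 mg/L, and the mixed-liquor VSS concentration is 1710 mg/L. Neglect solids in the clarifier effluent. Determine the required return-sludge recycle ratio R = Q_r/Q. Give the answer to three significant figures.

R ≈ 0.190

Mass balance around the secondary clarifier (neglecting effluent solids): R = X / (X_r − X) = 1710 / (10700 − 1710) = 0.1902.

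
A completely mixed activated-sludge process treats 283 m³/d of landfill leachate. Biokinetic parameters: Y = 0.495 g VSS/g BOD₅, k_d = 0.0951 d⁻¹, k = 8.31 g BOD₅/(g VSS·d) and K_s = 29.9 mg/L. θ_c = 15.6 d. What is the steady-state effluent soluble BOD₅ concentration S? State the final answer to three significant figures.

S ≈ 1.20 mg/L

From the Monod/SRT balance for a CMAS, S = K_s·(1+k_d θ_c)/[θ_c·(Y k − k_d) − 1] = 29.9 × (1 + 0.0951 × 15.6) / [15.6 × (0.495 × 8.31 − 0.0951) − 1] = 74.26 / 61.69 = 1.204 mg/L.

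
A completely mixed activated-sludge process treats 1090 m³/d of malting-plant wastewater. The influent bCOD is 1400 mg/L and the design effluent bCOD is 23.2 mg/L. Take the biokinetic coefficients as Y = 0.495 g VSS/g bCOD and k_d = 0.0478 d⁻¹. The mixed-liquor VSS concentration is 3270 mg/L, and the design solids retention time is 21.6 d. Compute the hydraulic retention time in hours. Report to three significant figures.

τ ≈ 53.2 h

Rearranging the biomass balance for a CMAS with decay, V = Y·Q·ΔS·θ_c / [X·(1+k_d θ_c)] = 0.495 × 1090 × (1400 − 23.2) × 21.6 / [3270 × (1 + 0.0478 × 21.6)] = 1.6×10^7 / 6646 = 2414 m³.
τ = V/Q = 2414/1090 = 2.215 d, or 53.16 h.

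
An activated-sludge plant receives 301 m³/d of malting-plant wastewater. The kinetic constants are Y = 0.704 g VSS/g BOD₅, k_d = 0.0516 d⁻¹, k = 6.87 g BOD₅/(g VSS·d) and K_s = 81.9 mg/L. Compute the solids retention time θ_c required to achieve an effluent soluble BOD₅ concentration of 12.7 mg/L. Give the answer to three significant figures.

θ_c ≈ 1.67 d

Specific growth rate at S = 12.7 mg/L: μ = YkS/(K_s+S) = 0.704·6.87·12.7/(81.9+12.7) = 0.6493 d⁻¹.
θ_c = 1/(μ − k_d) = 1/(0.6493 − 0.0516) = 1/0.5977 = 1.673 d.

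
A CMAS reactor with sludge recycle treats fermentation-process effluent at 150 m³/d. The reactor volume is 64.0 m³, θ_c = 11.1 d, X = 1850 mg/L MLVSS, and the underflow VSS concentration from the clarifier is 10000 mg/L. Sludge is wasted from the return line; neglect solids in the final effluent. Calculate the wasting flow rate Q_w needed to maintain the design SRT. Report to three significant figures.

Q_w ≈ 1.07 m³/d

Q_w = (V·X)/(θ_c X_r) = 64.00 × 1850 / (11.1 × 10000) = 1.067 m³/d.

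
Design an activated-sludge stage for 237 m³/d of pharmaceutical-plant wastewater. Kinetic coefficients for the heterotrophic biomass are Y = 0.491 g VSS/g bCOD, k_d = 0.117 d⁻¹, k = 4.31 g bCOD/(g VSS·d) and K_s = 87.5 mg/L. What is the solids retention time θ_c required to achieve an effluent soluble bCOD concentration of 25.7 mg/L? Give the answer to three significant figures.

Specific growth rate at S = 25.7 mg/L: μ = YkS/(K_s+S) = 0.491·4.31·25.7/(87.5+25.7) = 0.4804 d⁻¹.
θ_c = 1/(μ − k_d) = 1/(0.4804 − 0.117) = 1/0.3634 = 2.751 d.

θ_c ≈ 2.75 d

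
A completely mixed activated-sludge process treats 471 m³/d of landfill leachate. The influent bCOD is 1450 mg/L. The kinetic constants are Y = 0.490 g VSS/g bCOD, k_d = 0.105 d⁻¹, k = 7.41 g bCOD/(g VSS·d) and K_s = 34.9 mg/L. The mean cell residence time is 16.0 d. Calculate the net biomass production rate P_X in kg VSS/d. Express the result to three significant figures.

P_X ≈ 125 kg VSS/d

From the Monod/SRT balance for a CMAS, S = K_s·(1+k_d θ_c)/[θ_c·(Y k − k_d) − 1] = 34.9 × (1 + 0.105 × 16.0) / [16.0 × (0.490 × 7.41 − 0.105) − 1] = 93.53 / 55.41 = 1.688 mg/L.
Correct the yield for decay: Y_obs = Y/(1 + k_d θ_c) = 0.490 / (1 + 0.105 × 16.0) = 0.490 / 2.680 = 0.1828.
Substrate removed = Q·(S₀ − S) = 471 m³/d × (1450 − 1.69) g/m³ = 6.82×10^5 g/d = 682.2 kg/d.
P_X = Y_obs · Q(S₀ − S) = 0.1828 × 682.2 = 124.7 kg VSS/d.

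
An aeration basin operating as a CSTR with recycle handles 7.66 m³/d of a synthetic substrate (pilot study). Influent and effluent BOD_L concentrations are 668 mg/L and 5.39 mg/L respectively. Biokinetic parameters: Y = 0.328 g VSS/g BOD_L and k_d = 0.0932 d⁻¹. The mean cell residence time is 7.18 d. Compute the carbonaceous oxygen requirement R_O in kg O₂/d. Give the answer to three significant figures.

R_O ≈ 3.66 kg O₂/d

Y_obs = Y / (1 + k_d θ_c) = 0.328 / (1 + 0.0932 × 7.18) = 0.328 / 1.669 = 0.1965.
ΔS = 668 − 5.39 = 662.6 mg/L, so the substrate removal rate is 7.66 × 662.6/1000 = 5.076 kg BOD_L/d.
Net sludge production P_X = 0.1965 × 5.076 = 0.9974 kg VSS/d.
Carbonaceous O₂ demand = substrate oxidised − cell-mass equivalent = 5.076 − 1.42 × 0.9974 = 3.659 kg O₂/d.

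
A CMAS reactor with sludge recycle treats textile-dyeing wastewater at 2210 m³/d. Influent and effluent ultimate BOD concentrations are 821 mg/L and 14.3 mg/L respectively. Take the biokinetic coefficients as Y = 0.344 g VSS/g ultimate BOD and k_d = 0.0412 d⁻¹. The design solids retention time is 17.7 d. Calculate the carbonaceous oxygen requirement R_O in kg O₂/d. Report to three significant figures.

Y_obs = Y / (1 + k_d θ_c) = 0.344 / (1 + 0.0412 × 17.7) = 0.344 / 1.729 = 0.1989.
Substrate removed = Q·(S₀ − S) = 2210 m³/d × (821 − 14.3) g/m³ = 1.78×10^6 g/d = 1783 kg/d.
Net sludge production P_X = 0.1989 × 1783 = 354.7 kg VSS/d.
Carbonaceous O₂ demand = substrate oxidised − cell-mass equivalent = 1783 − 1.42 × 354.7 = 1279 kg O₂/d.

R_O ≈ 1280 kg O₂/d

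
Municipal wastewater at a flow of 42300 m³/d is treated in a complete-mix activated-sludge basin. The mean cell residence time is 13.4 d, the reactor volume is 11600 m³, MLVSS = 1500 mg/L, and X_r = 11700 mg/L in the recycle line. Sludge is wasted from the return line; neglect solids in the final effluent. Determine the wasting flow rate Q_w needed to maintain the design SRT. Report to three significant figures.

Wasting from the return line (neglecting effluent solids): Q_w = V·X / (θ_c·X_r) = 11600 × 1500 / (13.4 × 11700) = 111.0 m³/d.

Q_w ≈ 111 m³/d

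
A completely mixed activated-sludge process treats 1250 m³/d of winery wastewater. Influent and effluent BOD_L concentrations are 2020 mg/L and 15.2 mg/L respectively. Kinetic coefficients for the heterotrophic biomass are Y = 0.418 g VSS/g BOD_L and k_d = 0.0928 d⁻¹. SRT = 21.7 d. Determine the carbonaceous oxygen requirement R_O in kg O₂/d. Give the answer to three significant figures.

R_O ≈ 2010 kg O₂/d

The observed yield is Y_obs = Y/(1 + k_d·θ_c) = 0.418 / (1 + 0.0928 × 21.7) = 0.418 / 3.014 = 0.1387 g VSS per g BOD_L removed.
Substrate removed = Q·(S₀ − S) = 1250 m³/d × (2020 − 15.2) g/m³ = 2.51×10^6 g/d = 2506 kg/d.
Net sludge production P_X = 0.1387 × 2506 = 347.6 kg VSS/d.
Carbonaceous O₂ demand = substrate oxidised − cell-mass equivalent = 2506 − 1.42 × 347.6 = 2012 kg O₂/d.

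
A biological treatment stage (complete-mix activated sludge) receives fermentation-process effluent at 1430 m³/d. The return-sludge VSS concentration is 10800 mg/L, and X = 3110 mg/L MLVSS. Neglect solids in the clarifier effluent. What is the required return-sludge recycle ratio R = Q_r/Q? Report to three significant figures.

R = Q_r/Q = X/(X_r − X) = 3110 / (10800 − 3110) = 0.4044.

R ≈ 0.404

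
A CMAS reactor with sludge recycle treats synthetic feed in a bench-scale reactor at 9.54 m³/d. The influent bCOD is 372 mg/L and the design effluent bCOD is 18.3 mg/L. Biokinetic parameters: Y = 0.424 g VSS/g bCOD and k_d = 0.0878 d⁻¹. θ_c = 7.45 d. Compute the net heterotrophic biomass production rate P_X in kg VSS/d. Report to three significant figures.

P_X ≈ 0.865 kg VSS/d

Y_obs = Y / (1 + k_d θ_c) = 0.424 / (1 + 0.0878 × 7.45) = 0.424 / 1.654 = 0.2563.
ΔS = 372 − 18.3 = 353.7 mg/L, so the substrate removal rate is 9.54 × 353.7/1000 = 3.374 kg bCOD/d.
Net biomass production P_X = Y_obs × Q·(S₀ − S) = 0.2563 × 3.374 = 0.8649 kg VSS/d.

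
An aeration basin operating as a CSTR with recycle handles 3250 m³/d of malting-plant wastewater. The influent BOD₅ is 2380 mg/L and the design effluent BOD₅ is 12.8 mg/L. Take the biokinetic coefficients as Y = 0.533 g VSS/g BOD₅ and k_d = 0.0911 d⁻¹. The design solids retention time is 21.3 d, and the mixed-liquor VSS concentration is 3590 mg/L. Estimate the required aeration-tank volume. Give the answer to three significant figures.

V ≈ 8270 m³

Steady-state biomass mass balance: V·X·(1 + k_d·θ_c) = Y·Q·(S₀ − S)·θ_c, so V = 0.533 × 3250 × (2380 − 12.8) × 21.3 / [3590 × (1 + 0.0911 × 21.3)] = 8.73×10^7 / 10556 = 8274 m³.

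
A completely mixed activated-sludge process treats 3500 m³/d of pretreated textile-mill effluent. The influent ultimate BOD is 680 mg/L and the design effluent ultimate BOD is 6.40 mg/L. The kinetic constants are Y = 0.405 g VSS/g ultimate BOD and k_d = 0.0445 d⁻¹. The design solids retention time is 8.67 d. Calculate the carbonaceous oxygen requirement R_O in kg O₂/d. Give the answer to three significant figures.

Correct the yield for decay: Y_obs = Y/(1 + k_d θ_c) = 0.405 / (1 + 0.0445 × 8.67) = 0.405 / 1.386 = 0.2922.
Mass of ultimate BOD removed per day: Q(S₀ − S) = 3500 × 673.6 g/m³ = 2358 kg/d.
P_X = Y_obs·Q·(S₀ − S) = 0.2922 × 2358 = 689.0 kg VSS/d.
R_O = Q·(S₀ − S) − 1.42·P_X = 2358 − 1.42 × 689.0 = 1379 kg O₂/d.

R_O ≈ 1380 kg O₂/d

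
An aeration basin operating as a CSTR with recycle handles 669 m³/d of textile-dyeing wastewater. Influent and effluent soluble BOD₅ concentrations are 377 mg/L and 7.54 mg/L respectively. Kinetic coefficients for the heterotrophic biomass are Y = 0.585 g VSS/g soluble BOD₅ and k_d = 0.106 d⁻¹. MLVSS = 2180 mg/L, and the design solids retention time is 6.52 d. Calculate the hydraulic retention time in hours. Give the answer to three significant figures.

τ ≈ 9.17 h

Rearranging the biomass balance for a CMAS with decay, V = Y·Q·ΔS·θ_c / [X·(1+k_d θ_c)] = 0.585 × 669 × (377 − 7.54) × 6.52 / [2180 × (1 + 0.106 × 6.52)] = 9.43×10^5 / 3687 = 255.7 m³.
HRT = V/Q = 255.7 m³ / 669 m³·d⁻¹ = 0.3822 d × 24 = 9.174 h.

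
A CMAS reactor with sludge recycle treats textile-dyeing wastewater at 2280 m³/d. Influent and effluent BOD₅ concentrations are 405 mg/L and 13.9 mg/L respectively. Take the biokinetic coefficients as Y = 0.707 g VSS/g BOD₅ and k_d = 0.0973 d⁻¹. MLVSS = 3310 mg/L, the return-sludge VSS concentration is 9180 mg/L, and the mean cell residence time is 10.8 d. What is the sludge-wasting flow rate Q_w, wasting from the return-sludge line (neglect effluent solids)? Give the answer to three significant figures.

From the SRT design equation V = Y Q (S₀−S) θ_c / [X (1 + k_d θ_c)] = 0.707 × 2280 × (405 − 13.9) × 10.8 / [3310 × (1 + 0.0973 × 10.8)] = 6.81×10^6 / 6788 = 1003 m³.
θ_c = V·X/(Q_w·X_r) when wasting from the recycle, so Q_w = V·X/(θ_c·X_r) = 1003 × 3310 / (10.8 × 9180) = 33.49 m³/d.

Q_w ≈ 33.5 m³/d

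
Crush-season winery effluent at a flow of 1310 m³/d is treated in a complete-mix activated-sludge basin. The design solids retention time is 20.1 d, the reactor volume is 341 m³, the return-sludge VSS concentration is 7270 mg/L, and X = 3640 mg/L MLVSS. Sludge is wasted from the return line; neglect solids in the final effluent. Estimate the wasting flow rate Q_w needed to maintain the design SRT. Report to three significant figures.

Wasting from the return line (neglecting effluent solids): Q_w = V·X / (θ_c·X_r) = 341.0 × 3640 / (20.1 × 7270) = 8.494 m³/d.

Q_w ≈ 8.49 m³/d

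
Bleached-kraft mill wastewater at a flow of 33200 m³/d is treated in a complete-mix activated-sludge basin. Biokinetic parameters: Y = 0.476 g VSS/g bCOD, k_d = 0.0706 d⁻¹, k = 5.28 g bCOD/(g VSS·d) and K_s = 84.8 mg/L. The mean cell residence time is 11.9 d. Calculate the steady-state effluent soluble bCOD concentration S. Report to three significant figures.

From the Monod/SRT balance for a CMAS, S = K_s·(1+k_d θ_c)/[θ_c·(Y k − k_d) − 1] = 84.8 × (1 + 0.0706 × 11.9) / [11.9 × (0.476 × 5.28 − 0.0706) − 1] = 156.0 / 28.07 = 5.560 mg/L.

S ≈ 5.56 mg/L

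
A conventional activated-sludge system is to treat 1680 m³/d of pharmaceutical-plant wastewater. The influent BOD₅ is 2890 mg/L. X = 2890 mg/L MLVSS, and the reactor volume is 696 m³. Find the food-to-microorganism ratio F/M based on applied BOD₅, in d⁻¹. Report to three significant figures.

F/M ≈ 2.41 d⁻¹

Food-to-microorganism ratio F/M = Q S₀ / (V X) = 1680 × 2890 / (696.0 × 2890) = 2.414 d⁻¹.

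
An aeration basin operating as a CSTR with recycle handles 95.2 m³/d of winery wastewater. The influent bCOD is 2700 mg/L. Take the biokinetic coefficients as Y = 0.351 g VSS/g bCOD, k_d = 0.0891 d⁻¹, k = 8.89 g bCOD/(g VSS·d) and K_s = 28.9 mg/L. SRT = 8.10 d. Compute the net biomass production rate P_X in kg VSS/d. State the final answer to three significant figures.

For a completely mixed reactor with recycle the Lawrence–McCarty relation gives S = K_s·(1 + k_d·θ_c) / [θ_c·(Y·k − k_d) − 1] = 28.9 × (1 + 0.0891 × 8.10) / [8.10 × (0.351 × 8.89 − 0.0891) − 1] = 49.76 / 23.55 = 2.113 mg/L.
Y_obs = Y / (1 + k_d θ_c) = 0.351 / (1 + 0.0891 × 8.10) = 0.351 / 1.722 = 0.2039.
Mass of bCOD removed per day: Q(S₀ − S) = 95.2 × 2698 g/m³ = 256.8 kg/d.
Biomass produced: P_X = Y_obs·Q·ΔS = 0.2039 × 256.8 ≈ 52.36 kg VSS/d.

P_X ≈ 52.4 kg VSS/d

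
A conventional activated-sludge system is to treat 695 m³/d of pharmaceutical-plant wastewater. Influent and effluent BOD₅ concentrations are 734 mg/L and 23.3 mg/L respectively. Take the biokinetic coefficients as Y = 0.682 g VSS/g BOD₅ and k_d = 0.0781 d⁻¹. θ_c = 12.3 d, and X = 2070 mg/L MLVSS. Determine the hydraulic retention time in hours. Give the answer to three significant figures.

From the SRT design equation V = Y Q (S₀−S) θ_c / [X (1 + k_d θ_c)] = 0.682 × 695 × (734 − 23.3) × 12.3 / [2070 × (1 + 0.0781 × 12.3)] = 4.14×10^6 / 4059 = 1021 m³.
HRT = V/Q = 1021 m³ / 695 m³·d⁻¹ = 1.469 d × 24 = 35.26 h.

τ ≈ 35.3 h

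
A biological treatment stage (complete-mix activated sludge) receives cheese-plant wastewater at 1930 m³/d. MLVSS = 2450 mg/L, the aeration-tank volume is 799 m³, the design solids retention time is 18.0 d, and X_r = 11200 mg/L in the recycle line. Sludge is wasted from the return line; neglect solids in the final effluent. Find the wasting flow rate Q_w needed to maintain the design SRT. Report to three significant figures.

Q_w ≈ 9.71 m³/d

Wasting from the return line (neglecting effluent solids): Q_w = V·X / (θ_c·X_r) = 799.0 × 2450 / (18.0 × 11200) = 9.710 m³/d.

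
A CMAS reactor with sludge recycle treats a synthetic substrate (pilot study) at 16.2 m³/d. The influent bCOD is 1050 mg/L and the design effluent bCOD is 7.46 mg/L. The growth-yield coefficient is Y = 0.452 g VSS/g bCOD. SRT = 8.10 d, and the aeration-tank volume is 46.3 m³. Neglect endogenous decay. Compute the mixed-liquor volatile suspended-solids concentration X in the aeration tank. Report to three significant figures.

X ≈ 1340 mg/L

From V·X = Y·Q·(S₀ − S)·θ_c (decay neglected): X = 0.452 × 16.2 × (1050 − 7.46) × 8.10 / 46.3 = 1336 mg/L.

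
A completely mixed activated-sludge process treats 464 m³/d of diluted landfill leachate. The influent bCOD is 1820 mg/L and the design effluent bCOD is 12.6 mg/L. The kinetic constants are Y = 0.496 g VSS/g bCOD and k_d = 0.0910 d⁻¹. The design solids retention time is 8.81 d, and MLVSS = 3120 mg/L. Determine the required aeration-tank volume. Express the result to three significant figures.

V ≈ 652 m³

From the SRT design equation V = Y Q (S₀−S) θ_c / [X (1 + k_d θ_c)] = 0.496 × 464 × (1820 − 12.6) × 8.81 / [3120 × (1 + 0.0910 × 8.81)] = 3.66×10^6 / 5621 = 651.9 m³.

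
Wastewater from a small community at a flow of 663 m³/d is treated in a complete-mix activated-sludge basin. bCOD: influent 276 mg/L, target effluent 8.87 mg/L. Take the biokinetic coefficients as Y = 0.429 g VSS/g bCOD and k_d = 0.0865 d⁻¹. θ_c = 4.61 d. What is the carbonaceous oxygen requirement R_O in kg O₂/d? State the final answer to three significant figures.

R_O ≈ 100.0 kg O₂/d

The observed yield is Y_obs = Y/(1 + k_d·θ_c) = 0.429 / (1 + 0.0865 × 4.61) = 0.429 / 1.399 = 0.3067 g VSS per g bCOD removed.
Mass of bCOD removed per day: Q(S₀ − S) = 663 × 267.1 g/m³ = 177.1 kg/d.
Net sludge production P_X = 0.3067 × 177.1 = 54.32 kg VSS/d.
R_O = Q·ΔS − 1.42 P_X = 177.1 − 77.13 = 99.97 kg O₂/d.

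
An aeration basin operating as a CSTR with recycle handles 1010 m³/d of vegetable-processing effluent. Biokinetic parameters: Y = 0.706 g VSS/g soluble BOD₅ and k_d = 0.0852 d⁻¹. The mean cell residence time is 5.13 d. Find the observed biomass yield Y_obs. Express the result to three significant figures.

Observed yield with endogenous decay: Y_obs = Y / (1 + k_d·θ_c) = 0.706 / (1 + 0.0852 × 5.13) = 0.706 / 1.437 = 0.4913 g VSS/g soluble BOD₅.

Y_obs ≈ 0.491 g VSS/g soluble BOD₅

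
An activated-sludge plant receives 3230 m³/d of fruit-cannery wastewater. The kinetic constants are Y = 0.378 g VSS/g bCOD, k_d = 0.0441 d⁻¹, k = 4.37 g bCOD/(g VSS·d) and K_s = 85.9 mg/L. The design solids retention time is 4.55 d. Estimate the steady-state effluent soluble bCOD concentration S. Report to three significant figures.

S ≈ 16.3 mg/L

Effluent substrate depends only on kinetics and SRT: S = K_s(1 + k_d θ_c) / [θ_c(Yk − k_d) − 1] = 85.9 × (1 + 0.0441 × 4.55) / [4.55 × (0.378 × 4.37 − 0.0441) − 1] = 103.1 / 6.315 = 16.33 mg/L.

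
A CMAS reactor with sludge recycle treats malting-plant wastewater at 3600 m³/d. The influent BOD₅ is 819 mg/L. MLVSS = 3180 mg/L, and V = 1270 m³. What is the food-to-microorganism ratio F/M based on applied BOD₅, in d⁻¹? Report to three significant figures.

F/M = Q·S₀ / (V·X) = 3600 × 819 / (1270 × 3180) = 0.7301 g BOD₅·(g VSS·d)⁻¹.

F/M ≈ 0.730 d⁻¹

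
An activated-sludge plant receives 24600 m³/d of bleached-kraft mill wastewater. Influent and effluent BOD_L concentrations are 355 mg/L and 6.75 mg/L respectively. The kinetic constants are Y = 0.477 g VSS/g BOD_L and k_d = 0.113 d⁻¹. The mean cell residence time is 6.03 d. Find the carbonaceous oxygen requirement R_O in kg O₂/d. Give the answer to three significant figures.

Observed yield with endogenous decay: Y_obs = Y / (1 + k_d·θ_c) = 0.477 / (1 + 0.113 × 6.03) = 0.477 / 1.681 = 0.2837 g VSS/g BOD_L.
Substrate removed = Q·(S₀ − S) = 24600 m³/d × (355 − 6.75) g/m³ = 8.57×10^6 g/d = 8567 kg/d.
Net sludge production P_X = 0.2837 × 8567 = 2430 kg VSS/d.
R_O = Q·ΔS − 1.42 P_X = 8567 − 3451 = 5116 kg O₂/d.

R_O ≈ 5120 kg O₂/d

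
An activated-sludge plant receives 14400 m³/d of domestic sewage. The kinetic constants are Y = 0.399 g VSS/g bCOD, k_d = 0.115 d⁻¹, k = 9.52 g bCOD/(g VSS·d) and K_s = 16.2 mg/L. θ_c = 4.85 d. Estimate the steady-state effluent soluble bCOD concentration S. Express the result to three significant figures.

S ≈ 1.50 mg/L

From the Monod/SRT balance for a CMAS, S = K_s·(1+k_d θ_c)/[θ_c·(Y k − k_d) − 1] = 16.2 × (1 + 0.115 × 4.85) / [4.85 × (0.399 × 9.52 − 0.115) − 1] = 25.24 / 16.86 = 1.496 mg/L.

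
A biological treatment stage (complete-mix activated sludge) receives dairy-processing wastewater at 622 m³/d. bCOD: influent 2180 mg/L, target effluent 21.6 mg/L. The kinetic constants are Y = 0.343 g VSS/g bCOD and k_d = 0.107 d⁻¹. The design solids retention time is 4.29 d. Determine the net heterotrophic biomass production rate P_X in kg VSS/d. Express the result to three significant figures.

Y_obs = Y / (1 + k_d θ_c) = 0.343 / (1 + 0.107 × 4.29) = 0.343 / 1.459 = 0.2351.
ΔS = 2180 − 21.6 = 2158 mg/L, so the substrate removal rate is 622 × 2158/1000 = 1343 kg bCOD/d.
So the net sludge growth is P_X = 0.2351 × 1343 = 315.6 kg VSS/d.

P_X ≈ 316 kg VSS/d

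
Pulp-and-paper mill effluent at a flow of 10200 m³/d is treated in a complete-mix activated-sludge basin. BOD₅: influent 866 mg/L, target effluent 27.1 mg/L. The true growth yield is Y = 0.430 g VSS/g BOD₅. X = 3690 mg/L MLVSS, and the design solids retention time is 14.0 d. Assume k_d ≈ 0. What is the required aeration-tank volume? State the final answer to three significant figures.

V ≈ 14000 m³

With k_d = 0 the design equation reduces to V = Y Q (S₀−S) θ_c / X = 0.430 × 10200 × (866 − 27.1) × 14.0 / 3690 = 13960 m³.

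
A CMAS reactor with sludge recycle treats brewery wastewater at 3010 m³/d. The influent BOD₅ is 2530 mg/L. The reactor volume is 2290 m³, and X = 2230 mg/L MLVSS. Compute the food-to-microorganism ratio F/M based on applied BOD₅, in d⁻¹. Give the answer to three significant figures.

F/M = Q·S₀ / (V·X) = 3010 × 2530 / (2290 × 2230) = 1.491 g BOD₅·(g VSS·d)⁻¹.

F/M ≈ 1.49 d⁻¹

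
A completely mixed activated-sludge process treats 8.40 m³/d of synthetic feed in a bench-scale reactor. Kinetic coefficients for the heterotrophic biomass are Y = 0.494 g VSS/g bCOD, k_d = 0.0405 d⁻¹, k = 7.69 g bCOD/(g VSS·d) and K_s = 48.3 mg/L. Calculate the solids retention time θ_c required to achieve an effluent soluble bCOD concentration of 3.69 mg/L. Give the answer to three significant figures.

From 1/θ_c = Y·k·S/(K_s + S) − k_d: Y·k·S/(K_s+S) = 0.494 × 7.69 × 3.69 / (48.3 + 3.69) = 0.2696 d⁻¹.
θ_c = 1/(μ − k_d) = 1/(0.2696 − 0.0405) = 1/0.2291 = 4.364 d.

θ_c ≈ 4.36 d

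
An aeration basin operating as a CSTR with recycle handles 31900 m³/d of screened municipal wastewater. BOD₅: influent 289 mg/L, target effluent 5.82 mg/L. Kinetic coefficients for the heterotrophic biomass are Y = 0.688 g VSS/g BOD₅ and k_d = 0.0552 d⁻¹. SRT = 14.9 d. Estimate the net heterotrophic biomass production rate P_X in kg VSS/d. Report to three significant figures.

Observed yield with endogenous decay: Y_obs = Y / (1 + k_d·θ_c) = 0.688 / (1 + 0.0552 × 14.9) = 0.688 / 1.822 = 0.3775 g VSS/g BOD₅.
ΔS = 289 − 5.82 = 283.2 mg/L, so the substrate removal rate is 31900 × 283.2/1000 = 9033 kg BOD₅/d.
So the net sludge growth is P_X = 0.3775 × 9033 = 3410 kg VSS/d.

P_X ≈ 3410 kg VSS/d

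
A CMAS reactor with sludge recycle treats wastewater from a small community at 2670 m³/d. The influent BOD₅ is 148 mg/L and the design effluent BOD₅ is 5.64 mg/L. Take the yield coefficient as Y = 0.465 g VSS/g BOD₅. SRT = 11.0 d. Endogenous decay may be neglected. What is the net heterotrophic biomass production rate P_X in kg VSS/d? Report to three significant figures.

P_X ≈ 177 kg VSS/d

Since k_d ≈ 0, Y_obs = Y = 0.465 g VSS/g BOD₅.
Substrate removed = Q·(S₀ − S) = 2670 m³/d × (148 − 5.64) g/m³ = 3.8×10^5 g/d = 380.1 kg/d.
P_X = Y_obs · Q(S₀ − S) = 0.4650 × 380.1 = 176.7 kg VSS/d.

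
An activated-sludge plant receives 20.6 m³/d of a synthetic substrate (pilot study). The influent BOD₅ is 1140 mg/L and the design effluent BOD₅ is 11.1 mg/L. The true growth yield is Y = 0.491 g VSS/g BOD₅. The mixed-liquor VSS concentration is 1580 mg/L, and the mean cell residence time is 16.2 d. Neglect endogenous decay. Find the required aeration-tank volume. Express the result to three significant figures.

V·X = Y·Q·ΔS·θ_c gives V = 0.491 × 20.6 × (1140 − 11.1) × 16.2 / 1580 = 117.1 m³.

V ≈ 117 m³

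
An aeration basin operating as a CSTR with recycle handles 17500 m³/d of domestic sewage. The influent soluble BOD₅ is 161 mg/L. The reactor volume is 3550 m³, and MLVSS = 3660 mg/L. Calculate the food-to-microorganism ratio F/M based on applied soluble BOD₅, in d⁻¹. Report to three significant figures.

F/M = Q·S₀ / (V·X) = 17500 × 161 / (3550 × 3660) = 0.2168 g soluble BOD₅·(g VSS·d)⁻¹.

F/M ≈ 0.217 d⁻¹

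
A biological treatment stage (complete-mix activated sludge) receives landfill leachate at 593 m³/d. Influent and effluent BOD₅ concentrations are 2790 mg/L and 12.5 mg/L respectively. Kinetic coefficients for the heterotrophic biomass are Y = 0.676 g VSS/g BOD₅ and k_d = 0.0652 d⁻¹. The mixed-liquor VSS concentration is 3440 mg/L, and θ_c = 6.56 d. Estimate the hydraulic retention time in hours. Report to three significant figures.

Steady-state biomass mass balance: V·X·(1 + k_d·θ_c) = Y·Q·(S₀ − S)·θ_c, so V = 0.676 × 593 × (2790 − 12.5) × 6.56 / [3440 × (1 + 0.0652 × 6.56)] = 7.3×10^6 / 4911 = 1487 m³.
τ = V/Q = 1487/593 = 2.508 d, or 60.19 h.

τ ≈ 60.2 h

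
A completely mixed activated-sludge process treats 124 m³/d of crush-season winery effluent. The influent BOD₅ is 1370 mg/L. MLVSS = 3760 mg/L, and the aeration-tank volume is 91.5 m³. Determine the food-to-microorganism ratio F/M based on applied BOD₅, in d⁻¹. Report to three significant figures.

F/M ≈ 0.494 d⁻¹

F/M = applied load / biomass = Q·S₀/(V·X) = 124 × 1370 / (91.50 × 3760) = 0.4938 d⁻¹.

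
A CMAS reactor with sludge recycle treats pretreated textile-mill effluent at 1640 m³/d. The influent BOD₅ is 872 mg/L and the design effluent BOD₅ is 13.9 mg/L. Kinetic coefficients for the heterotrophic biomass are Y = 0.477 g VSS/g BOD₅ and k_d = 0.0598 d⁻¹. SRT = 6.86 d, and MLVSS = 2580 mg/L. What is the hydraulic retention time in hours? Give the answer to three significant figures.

τ ≈ 18.5 h

Steady-state biomass mass balance: V·X·(1 + k_d·θ_c) = Y·Q·(S₀ − S)·θ_c, so V = 0.477 × 1640 × (872 − 13.9) × 6.86 / [2580 × (1 + 0.0598 × 6.86)] = 4.6×10^6 / 3638 = 1266 m³.
τ = V/Q = 1266/1640 = 0.7717 d, or 18.52 h.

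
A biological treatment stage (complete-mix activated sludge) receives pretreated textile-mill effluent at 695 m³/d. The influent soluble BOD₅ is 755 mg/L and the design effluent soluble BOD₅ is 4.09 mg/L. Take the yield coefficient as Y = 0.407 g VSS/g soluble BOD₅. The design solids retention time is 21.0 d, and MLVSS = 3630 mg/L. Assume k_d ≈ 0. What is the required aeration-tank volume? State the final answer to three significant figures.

Biomass mass balance (decay neglected): V·X = Y·Q·(S₀ − S)·θ_c, so V = 0.407 × 695 × (755 − 4.09) × 21.0 / 3630 = 1229 m³.

V ≈ 1230 m³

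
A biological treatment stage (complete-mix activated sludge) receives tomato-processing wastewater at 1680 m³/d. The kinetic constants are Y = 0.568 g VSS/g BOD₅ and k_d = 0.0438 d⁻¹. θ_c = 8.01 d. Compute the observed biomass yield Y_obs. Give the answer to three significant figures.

Y_obs ≈ 0.420 g VSS/g BOD₅

Y_obs = Y / (1 + k_d θ_c) = 0.568 / (1 + 0.0438 × 8.01) = 0.568 / 1.351 = 0.4205.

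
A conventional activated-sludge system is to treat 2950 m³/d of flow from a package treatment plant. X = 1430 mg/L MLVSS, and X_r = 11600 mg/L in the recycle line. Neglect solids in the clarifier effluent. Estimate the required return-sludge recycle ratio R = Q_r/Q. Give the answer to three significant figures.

Mass balance around the secondary clarifier (neglecting effluent solids): R = X / (X_r − X) = 1430 / (11600 − 1430) = 0.1406.

R ≈ 0.141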